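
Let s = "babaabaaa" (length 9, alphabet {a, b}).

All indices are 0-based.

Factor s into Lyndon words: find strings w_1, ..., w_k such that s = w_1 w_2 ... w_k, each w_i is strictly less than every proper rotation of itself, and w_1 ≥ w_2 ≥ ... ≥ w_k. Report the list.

["b", "ab", "aab", "a", "a", "a"]

emit factor 1: 'b' (i=0, period=1)
emit factor 2: 'ab' (i=1, period=2)
emit factor 3: 'aab' (i=3, period=3)
emit factor 4: 'a' (i=6, period=1)
emit factor 5: 'a' (i=7, period=1)
emit factor 6: 'a' (i=8, period=1)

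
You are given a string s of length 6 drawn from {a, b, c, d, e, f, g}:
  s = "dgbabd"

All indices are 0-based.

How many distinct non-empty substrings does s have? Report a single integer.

rank | idx | suffix
   0 |   3 | abd
   1 |   2 | babd
   2 |   4 | bd
   3 |   5 | d
   4 |   0 | dgbabd
   5 |   1 | gbabd

SA = [3, 2, 4, 5, 0, 1]
[i] adj suffixes → lcp
  [1] 3/2 → 0 ('')
  [2] 2/4 → 1 ('b')
  [3] 4/5 → 0 ('')
  [4] 5/0 → 1 ('d')
  [5] 0/1 → 0 ('')

n(n+1)/2 = 6·7/2 = 21
Σ LCP = 0 + 0 + 1 + 0 + 1 + 0 = 2
distinct = 21 − 2 = 19

19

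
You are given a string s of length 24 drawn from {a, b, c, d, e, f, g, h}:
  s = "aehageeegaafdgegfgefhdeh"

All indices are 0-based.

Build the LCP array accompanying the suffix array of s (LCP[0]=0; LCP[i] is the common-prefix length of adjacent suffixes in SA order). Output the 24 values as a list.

sorted suffixes:
  #0 SA[0]=9  'aafdgegfgefhdeh'
  #1 SA[1]=0  'aehageeegaafdgegfgefhdeh'
  #2 SA[2]=10  'afdgegfgefhdeh'
  #3 SA[3]=3  'ageeegaafdgegfgefhdeh'
  #4 SA[4]=21  'deh'
  #5 SA[5]=12  'dgegfgefhdeh'
  #6 SA[6]=5  'eeegaafdgegfgefhdeh'
  #7 SA[7]=6  'eegaafdgegfgefhdeh'
  #8 SA[8]=18  'efhdeh'
  #9 SA[9]=7  'egaafdgegfgefhdeh'
  #10 SA[10]=14  'egfgefhdeh'
  #11 SA[11]=22  'eh'
  #12 SA[12]=1  'ehageeegaafdgegfgefhdeh'
  #13 SA[13]=11  'fdgegfgefhdeh'
  #14 SA[14]=16  'fgefhdeh'
  #15 SA[15]=19  'fhdeh'
  #16 SA[16]=8  'gaafdgegfgefhdeh'
  #17 SA[17]=4  'geeegaafdgegfgefhdeh'
  #18 SA[18]=17  'gefhdeh'
  #19 SA[19]=13  'gegfgefhdeh'
  #20 SA[20]=15  'gfgefhdeh'
  #21 SA[21]=23  'h'
  #22 SA[22]=2  'hageeegaafdgegfgefhdeh'
  #23 SA[23]=20  'hdeh'

SA = [9, 0, 10, 3, 21, 12, 5, 6, 18, 7, 14, 22, 1, 11, 16, 19, 8, 4, 17, 13, 15, 23, 2, 20]
rank  pair      lcp
   1  s[9:],s[0:]  1  'a'
   2  s[0:],s[10:]  1  'a'
   3  s[10:],s[3:]  1  'a'
   4  s[3:],s[21:]  0  ''
   5  s[21:],s[12:]  1  'd'
   6  s[12:],s[5:]  0  ''
   7  s[5:],s[6:]  2  'ee'
   8  s[6:],s[18:]  1  'e'
   9  s[18:],s[7:]  1  'e'
  10  s[7:],s[14:]  2  'eg'
  11  s[14:],s[22:]  1  'e'
  12  s[22:],s[1:]  2  'eh'
  13  s[1:],s[11:]  0  ''
  14  s[11:],s[16:]  1  'f'
  15  s[16:],s[19:]  1  'f'
  16  s[19:],s[8:]  0  ''
  17  s[8:],s[4:]  1  'g'
  18  s[4:],s[17:]  2  'ge'
  19  s[17:],s[13:]  2  'ge'
  20  s[13:],s[15:]  1  'g'
  21  s[15:],s[23:]  0  ''
  22  s[23:],s[2:]  1  'h'
  23  s[2:],s[20:]  1  'h'

[0, 1, 1, 1, 0, 1, 0, 2, 1, 1, 2, 1, 2, 0, 1, 1, 0, 1, 2, 2, 1, 0, 1, 1]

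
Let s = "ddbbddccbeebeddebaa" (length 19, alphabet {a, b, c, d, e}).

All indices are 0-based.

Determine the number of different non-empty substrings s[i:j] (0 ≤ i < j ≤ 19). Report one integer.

172

rank | idx | suffix
   0 |  18 | a
   1 |  17 | aa
   2 |  16 | baa
   3 |   2 | bbddccbeebeddebaa
   4 |   3 | bddccbeebeddebaa
   5 |  11 | beddebaa
   6 |   8 | beebeddebaa
   7 |   7 | cbeebeddebaa
   8 |   6 | ccbeebeddebaa
   9 |   1 | dbbddccbeebeddebaa
  10 |   5 | dccbeebeddebaa
  11 |   0 | ddbbddccbeebeddebaa
  12 |   4 | ddccbeebeddebaa
  13 |  13 | ddebaa
  14 |  14 | debaa
  15 |  15 | ebaa
  16 |  10 | ebeddebaa
  17 |  12 | eddebaa
  18 |   9 | eebeddebaa

SA = [18, 17, 16, 2, 3, 11, 8, 7, 6, 1, 5, 0, 4, 13, 14, 15, 10, 12, 9]
rank  pair      lcp
   1  s[18:],s[17:]  1  'a'
   2  s[17:],s[16:]  0  ''
   3  s[16:],s[2:]  1  'b'
   4  s[2:],s[3:]  1  'b'
   5  s[3:],s[11:]  1  'b'
   6  s[11:],s[8:]  2  'be'
   7  s[8:],s[7:]  0  ''
   8  s[7:],s[6:]  1  'c'
   9  s[6:],s[1:]  0  ''
  10  s[1:],s[5:]  1  'd'
  11  s[5:],s[0:]  1  'd'
  12  s[0:],s[4:]  2  'dd'
  13  s[4:],s[13:]  2  'dd'
  14  s[13:],s[14:]  1  'd'
  15  s[14:],s[15:]  0  ''
  16  s[15:],s[10:]  2  'eb'
  17  s[10:],s[12:]  1  'e'
  18  s[12:],s[9:]  1  'e'

n(n+1)/2 = 19·20/2 = 190
Σ LCP = 0 + 1 + 0 + 1 + 1 + 1 + 2 + 0 + 1 + 0 + 1 + 1 + 2 + 2 + 1 + 0 + 2 + 1 + 1 = 18
distinct = 190 − 18 = 172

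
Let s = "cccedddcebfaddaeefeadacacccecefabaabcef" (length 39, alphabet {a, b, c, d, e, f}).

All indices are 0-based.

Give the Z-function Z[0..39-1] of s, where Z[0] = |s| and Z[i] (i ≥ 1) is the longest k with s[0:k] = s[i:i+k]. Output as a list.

[39, 2, 1, 0, 0, 0, 0, 1, 0, 0, 0, 0, 0, 0, 0, 0, 0, 0, 0, 0, 0, 0, 1, 0, 4, 2, 1, 0, 1, 0, 0, 0, 0, 0, 0, 0, 1, 0, 0]

Z[0]=39
i=1: outside box; Z[1]=2 grow→box=[1,3)
i=2: min(r-i=1, Z[1]=2)=1; Z[2]=1
i=3: outside box; Z[3]=0
i=4: outside box; Z[4]=0
i=5: outside box; Z[5]=0
i=6: outside box; Z[6]=0
i=7: outside box; Z[7]=1 grow→box=[7,8)
i=8: outside box; Z[8]=0
i=9: outside box; Z[9]=0
i=10: outside box; Z[10]=0
i=11: outside box; Z[11]=0
i=12: outside box; Z[12]=0
i=13: outside box; Z[13]=0
i=14: outside box; Z[14]=0
i=15: outside box; Z[15]=0
i=16: outside box; Z[16]=0
i=17: outside box; Z[17]=0
i=18: outside box; Z[18]=0
i=19: outside box; Z[19]=0
i=20: outside box; Z[20]=0
i=21: outside box; Z[21]=0
i=22: outside box; Z[22]=1 grow→box=[22,23)
i=23: outside box; Z[23]=0
i=24: outside box; Z[24]=4 grow→box=[24,28)
i=25: min(r-i=3, Z[1]=2)=2; Z[25]=2
i=26: min(r-i=2, Z[2]=1)=1; Z[26]=1
i=27: min(r-i=1, Z[3]=0)=0; Z[27]=0
i=28: outside box; Z[28]=1 grow→box=[28,29)
i=29: outside box; Z[29]=0
i=30: outside box; Z[30]=0
i=31: outside box; Z[31]=0
i=32: outside box; Z[32]=0
i=33: outside box; Z[33]=0
i=34: outside box; Z[34]=0
i=35: outside box; Z[35]=0
i=36: outside box; Z[36]=1 grow→box=[36,37)
i=37: outside box; Z[37]=0
i=38: outside box; Z[38]=0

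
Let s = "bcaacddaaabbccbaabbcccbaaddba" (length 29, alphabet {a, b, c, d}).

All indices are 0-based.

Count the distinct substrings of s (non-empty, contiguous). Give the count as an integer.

380

rank→(start, suffix):
  0 → (28, 'a')
  1 → (7, 'aaabbccbaabbcccbaaddba')
  2 → (8, 'aabbccbaabbcccbaaddba')
  3 → (15, 'aabbcccbaaddba')
  4 → (2, 'aacddaaabbccbaabbcccbaaddba')
  5 → (23, 'aaddba')
  6 → (9, 'abbccbaabbcccbaaddba')
  7 → (16, 'abbcccbaaddba')
  8 → (3, 'acddaaabbccbaabbcccbaaddba')
  9 → (24, 'addba')
  10 → (27, 'ba')
  11 → (14, 'baabbcccbaaddba')
  12 → (22, 'baaddba')
  13 → (10, 'bbccbaabbcccbaaddba')
  14 → (17, 'bbcccbaaddba')
  15 → (0, 'bcaacddaaabbccbaabbcccbaaddba')
  16 → (11, 'bccbaabbcccbaaddba')
  17 → (18, 'bcccbaaddba')
  18 → (1, 'caacddaaabbccbaabbcccbaaddba')
  19 → (13, 'cbaabbcccbaaddba')
  20 → (21, 'cbaaddba')
  21 → (12, 'ccbaabbcccbaaddba')
  22 → (20, 'ccbaaddba')
  23 → (19, 'cccbaaddba')
  24 → (4, 'cddaaabbccbaabbcccbaaddba')
  25 → (6, 'daaabbccbaabbcccbaaddba')
  26 → (26, 'dba')
  27 → (5, 'ddaaabbccbaabbcccbaaddba')
  28 → (25, 'ddba')

SA = [28, 7, 8, 15, 2, 23, 9, 16, 3, 24, 27, 14, 22, 10, 17, 0, 11, 18, 1, 13, 21, 12, 20, 19, 4, 6, 26, 5, 25]
[i] adj suffixes → lcp
  [1] 28/7 → 1 ('a')
  [2] 7/8 → 2 ('aa')
  [3] 8/15 → 6 ('aabbcc')
  [4] 15/2 → 2 ('aa')
  [5] 2/23 → 2 ('aa')
  [6] 23/9 → 1 ('a')
  [7] 9/16 → 5 ('abbcc')
  [8] 16/3 → 1 ('a')
  [9] 3/24 → 1 ('a')
  [10] 24/27 → 0 ('')
  [11] 27/14 → 2 ('ba')
  [12] 14/22 → 3 ('baa')
  [13] 22/10 → 1 ('b')
  [14] 10/17 → 4 ('bbcc')
  [15] 17/0 → 1 ('b')
  [16] 0/11 → 2 ('bc')
  [17] 11/18 → 3 ('bcc')
  [18] 18/1 → 0 ('')
  [19] 1/13 → 1 ('c')
  [20] 13/21 → 4 ('cbaa')
  [21] 21/12 → 1 ('c')
  [22] 12/20 → 5 ('ccbaa')
  [23] 20/19 → 2 ('cc')
  [24] 19/4 → 1 ('c')
  [25] 4/6 → 0 ('')
  [26] 6/26 → 1 ('d')
  [27] 26/5 → 1 ('d')
  [28] 5/25 → 2 ('dd')

n(n+1)/2 = 29·30/2 = 435
Σ LCP = 0 + 1 + 2 + 6 + 2 + 2 + 1 + 5 + 1 + 1 + 0 + 2 + 3 + 1 + 4 + 1 + 2 + 3 + 0 + 1 + 4 + 1 + 5 + 2 + 1 + 0 + 1 + 1 + 2 = 55
distinct = 435 − 55 = 380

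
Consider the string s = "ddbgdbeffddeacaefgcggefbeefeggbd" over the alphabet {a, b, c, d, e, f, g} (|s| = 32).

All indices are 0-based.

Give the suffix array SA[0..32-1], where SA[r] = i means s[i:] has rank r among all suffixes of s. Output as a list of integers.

[12, 14, 30, 23, 5, 2, 13, 18, 31, 4, 1, 0, 9, 10, 11, 24, 21, 25, 6, 15, 27, 22, 8, 26, 7, 16, 29, 17, 3, 20, 28, 19]

rank | idx | suffix
   0 |  12 | acaefgcggefbeefeggbd
   1 |  14 | aefgcggefbeefeggbd
   2 |  30 | bd
   3 |  23 | beefeggbd
   4 |   5 | beffddeacaefgcggefbeefeggbd
   5 |   2 | bgdbeffddeacaefgcggefbeefeggbd
   6 |  13 | caefgcggefbeefeggbd
   7 |  18 | cggefbeefeggbd
   8 |  31 | d
   9 |   4 | dbeffddeacaefgcggefbeefeggbd
  10 |   1 | dbgdbeffddeacaefgcggefbeefeggbd
  11 |   0 | ddbgdbeffddeacaefgcggefbeefeggbd
  12 |   9 | ddeacaefgcggefbeefeggbd
  13 |  10 | deacaefgcggefbeefeggbd
  14 |  11 | eacaefgcggefbeefeggbd
  15 |  24 | eefeggbd
  16 |  21 | efbeefeggbd
  17 |  25 | efeggbd
  18 |   6 | effddeacaefgcggefbeefeggbd
  19 |  15 | efgcggefbeefeggbd
  20 |  27 | eggbd
  21 |  22 | fbeefeggbd
  22 |   8 | fddeacaefgcggefbeefeggbd
  23 |  26 | feggbd
  24 |   7 | ffddeacaefgcggefbeefeggbd
  25 |  16 | fgcggefbeefeggbd
  26 |  29 | gbd
  27 |  17 | gcggefbeefeggbd
  28 |   3 | gdbeffddeacaefgcggefbeefeggbd
  29 |  20 | gefbeefeggbd
  30 |  28 | ggbd
  31 |  19 | ggefbeefeggbd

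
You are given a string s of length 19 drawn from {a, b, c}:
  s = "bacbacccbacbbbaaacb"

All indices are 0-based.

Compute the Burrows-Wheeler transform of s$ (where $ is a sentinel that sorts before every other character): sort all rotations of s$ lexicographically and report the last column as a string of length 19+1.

bbaabbbcb$ccbcacaaca

rank  rotation              last
    0  $bacbacccbacbbbaaacb  b
    1  aaacb$bacbacccbacbbb  b
    2  aacb$bacbacccbacbbba  a
    3  acb$bacbacccbacbbbaa  a
    4  acbacccbacbbbaaacb$b  b
    5  acbbbaaacb$bacbacccb  b
    6  acccbacbbbaaacb$bacb  b
    7  b$bacbacccbacbbbaaac  c
    8  baaacb$bacbacccbacbb  b
    9  bacbacccbacbbbaaacb$  $
   10  bacbbbaaacb$bacbaccc  c
   11  bacccbacbbbaaacb$bac  c
   12  bbaaacb$bacbacccbacb  b
   13  bbbaaacb$bacbacccbac  c
   14  cb$bacbacccbacbbbaaa  a
   15  cbacbbbaaacb$bacbacc  c
   16  cbacccbacbbbaaacb$ba  a
   17  cbbbaaacb$bacbacccba  a
   18  ccbacbbbaaacb$bacbac  c
   19  cccbacbbbaaacb$bacba  a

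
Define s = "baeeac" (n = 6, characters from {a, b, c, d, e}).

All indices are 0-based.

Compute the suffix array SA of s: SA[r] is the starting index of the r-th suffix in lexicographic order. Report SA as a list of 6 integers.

[4, 1, 0, 5, 3, 2]

rank | idx | suffix
   0 |   4 | ac
   1 |   1 | aeeac
   2 |   0 | baeeac
   3 |   5 | c
   4 |   3 | eac
   5 |   2 | eeac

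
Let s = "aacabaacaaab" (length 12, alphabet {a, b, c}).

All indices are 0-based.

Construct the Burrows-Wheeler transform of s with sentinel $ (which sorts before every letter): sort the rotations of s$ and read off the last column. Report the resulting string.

bcab$acaaaaaa

rank  rotation       last
    0  $aacabaacaaab  b
    1  aaab$aacabaac  c
    2  aab$aacabaaca  a
    3  aacaaab$aacab  b
    4  aacabaacaaab$  $
    5  ab$aacabaacaa  a
    6  abaacaaab$aac  c
    7  acaaab$aacaba  a
    8  acabaacaaab$a  a
    9  b$aacabaacaaa  a
   10  baacaaab$aaca  a
   11  caaab$aacabaa  a
   12  cabaacaaab$aa  a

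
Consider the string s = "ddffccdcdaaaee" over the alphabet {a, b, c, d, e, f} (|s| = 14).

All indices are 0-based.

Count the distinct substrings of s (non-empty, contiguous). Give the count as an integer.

sorted suffixes:
  #0 SA[0]=9  'aaaee'
  #1 SA[1]=10  'aaee'
  #2 SA[2]=11  'aee'
  #3 SA[3]=4  'ccdcdaaaee'
  #4 SA[4]=7  'cdaaaee'
  #5 SA[5]=5  'cdcdaaaee'
  #6 SA[6]=8  'daaaee'
  #7 SA[7]=6  'dcdaaaee'
  #8 SA[8]=0  'ddffccdcdaaaee'
  #9 SA[9]=1  'dffccdcdaaaee'
  #10 SA[10]=13  'e'
  #11 SA[11]=12  'ee'
  #12 SA[12]=3  'fccdcdaaaee'
  #13 SA[13]=2  'ffccdcdaaaee'

SA = [9, 10, 11, 4, 7, 5, 8, 6, 0, 1, 13, 12, 3, 2]
i: (SA[i-1],SA[i]) lcp shared
  1: (9,10) 2 'aa'
  2: (10,11) 1 'a'
  3: (11,4) 0 ''
  4: (4,7) 1 'c'
  5: (7,5) 2 'cd'
  6: (5,8) 0 ''
  7: (8,6) 1 'd'
  8: (6,0) 1 'd'
  9: (0,1) 1 'd'
  10: (1,13) 0 ''
  11: (13,12) 1 'e'
  12: (12,3) 0 ''
  13: (3,2) 1 'f'

n(n+1)/2 = 14·15/2 = 105
Σ LCP = 0 + 2 + 1 + 0 + 1 + 2 + 0 + 1 + 1 + 1 + 0 + 1 + 0 + 1 = 11
distinct = 105 − 11 = 94

94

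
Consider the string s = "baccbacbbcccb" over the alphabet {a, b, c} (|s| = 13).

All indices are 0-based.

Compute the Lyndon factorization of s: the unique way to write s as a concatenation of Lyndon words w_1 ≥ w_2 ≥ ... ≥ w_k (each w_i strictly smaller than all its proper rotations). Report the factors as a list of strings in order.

emit factor 1: 'b' (i=0, period=1)
emit factor 2: 'accb' (i=1, period=4)
emit factor 3: 'acbbcccb' (i=5, period=8)

["b", "accb", "acbbcccb"]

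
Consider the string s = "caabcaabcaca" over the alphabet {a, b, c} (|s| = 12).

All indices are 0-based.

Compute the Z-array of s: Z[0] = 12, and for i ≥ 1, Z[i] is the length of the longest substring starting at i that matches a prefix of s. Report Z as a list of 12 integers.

[12, 0, 0, 0, 6, 0, 0, 0, 2, 0, 2, 0]

Z[0]=12
i=1: fresh scan; Z[1]=0
i=2: fresh scan; Z[2]=0
i=3: fresh scan; Z[3]=0
i=4: fresh scan; Z[4]=6 scan→box=[4,10)
i=5: min(r-i=5, Z[1]=0)=0; Z[5]=0
i=6: min(r-i=4, Z[2]=0)=0; Z[6]=0
i=7: min(r-i=3, Z[3]=0)=0; Z[7]=0
i=8: min(r-i=2, Z[4]=6)=2; Z[8]=2
i=9: min(r-i=1, Z[5]=0)=0; Z[9]=0
i=10: fresh scan; Z[10]=2 scan→box=[10,12)
i=11: min(r-i=1, Z[1]=0)=0; Z[11]=0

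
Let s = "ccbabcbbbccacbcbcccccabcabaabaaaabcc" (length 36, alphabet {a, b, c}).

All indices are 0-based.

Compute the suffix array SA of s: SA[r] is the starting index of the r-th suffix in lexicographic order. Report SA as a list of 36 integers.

rank→(start, suffix):
  0 → (29, 'aaaabcc')
  1 → (30, 'aaabcc')
  2 → (26, 'aabaaaabcc')
  3 → (31, 'aabcc')
  4 → (27, 'abaaaabcc')
  5 → (24, 'abaabaaaabcc')
  6 → (21, 'abcabaabaaaabcc')
  7 → (3, 'abcbbbccacbcbcccccabcabaabaaaabcc')
  8 → (32, 'abcc')
  9 → (11, 'acbcbcccccabcabaabaaaabcc')
  10 → (28, 'baaaabcc')
  11 → (25, 'baabaaaabcc')
  12 → (2, 'babcbbbccacbcbcccccabcabaabaaaabcc')
  13 → (6, 'bbbccacbcbcccccabcabaabaaaabcc')
  14 → (7, 'bbccacbcbcccccabcabaabaaaabcc')
  15 → (22, 'bcabaabaaaabcc')
  16 → (4, 'bcbbbccacbcbcccccabcabaabaaaabcc')
  17 → (13, 'bcbcccccabcabaabaaaabcc')
  18 → (33, 'bcc')
  19 → (8, 'bccacbcbcccccabcabaabaaaabcc')
  20 → (15, 'bcccccabcabaabaaaabcc')
  21 → (35, 'c')
  22 → (23, 'cabaabaaaabcc')
  23 → (20, 'cabcabaabaaaabcc')
  24 → (10, 'cacbcbcccccabcabaabaaaabcc')
  25 → (1, 'cbabcbbbccacbcbcccccabcabaabaaaabcc')
  26 → (5, 'cbbbccacbcbcccccabcabaabaaaabcc')
  27 → (12, 'cbcbcccccabcabaabaaaabcc')
  28 → (14, 'cbcccccabcabaabaaaabcc')
  29 → (34, 'cc')
  30 → (19, 'ccabcabaabaaaabcc')
  31 → (9, 'ccacbcbcccccabcabaabaaaabcc')
  32 → (0, 'ccbabcbbbccacbcbcccccabcabaabaaaabcc')
  33 → (18, 'cccabcabaabaaaabcc')
  34 → (17, 'ccccabcabaabaaaabcc')
  35 → (16, 'cccccabcabaabaaaabcc')

[29, 30, 26, 31, 27, 24, 21, 3, 32, 11, 28, 25, 2, 6, 7, 22, 4, 13, 33, 8, 15, 35, 23, 20, 10, 1, 5, 12, 14, 34, 19, 9, 0, 18, 17, 16]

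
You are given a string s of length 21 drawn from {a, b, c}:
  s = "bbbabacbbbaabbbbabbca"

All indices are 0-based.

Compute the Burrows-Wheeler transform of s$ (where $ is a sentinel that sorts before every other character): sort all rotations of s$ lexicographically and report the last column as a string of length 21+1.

acbbabbbbbabbbc$baabba

rank  rotation                last
    0  $bbbabacbbbaabbbbabbca  a
    1  a$bbbabacbbbaabbbbabbc  c
    2  aabbbbabbca$bbbabacbbb  b
    3  abacbbbaabbbbabbca$bbb  b
    4  abbbbabbca$bbbabacbbba  a
    5  abbca$bbbabacbbbaabbbb  b
    6  acbbbaabbbbabbca$bbbab  b
    7  baabbbbabbca$bbbabacbb  b
    8  babacbbbaabbbbabbca$bb  b
    9  babbca$bbbabacbbbaabbb  b
   10  bacbbbaabbbbabbca$bbba  a
   11  bbaabbbbabbca$bbbabacb  b
   12  bbabacbbbaabbbbabbca$b  b
   13  bbabbca$bbbabacbbbaabb  b
   14  bbbaabbbbabbca$bbbabac  c
   15  bbbabacbbbaabbbbabbca$  $
   16  bbbabbca$bbbabacbbbaab  b
   17  bbbbabbca$bbbabacbbbaa  a
   18  bbca$bbbabacbbbaabbbba  a
   19  bca$bbbabacbbbaabbbbab  b
   20  ca$bbbabacbbbaabbbbabb  b
   21  cbbbaabbbbabbca$bbbaba  a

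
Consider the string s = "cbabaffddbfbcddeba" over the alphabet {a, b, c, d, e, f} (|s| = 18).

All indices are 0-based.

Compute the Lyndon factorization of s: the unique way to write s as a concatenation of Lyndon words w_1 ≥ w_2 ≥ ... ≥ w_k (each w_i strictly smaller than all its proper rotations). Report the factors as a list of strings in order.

emit factor 1: 'c' (i=0, period=1)
emit factor 2: 'b' (i=1, period=1)
emit factor 3: 'abaffddbfbcddeb' (i=2, period=15)
emit factor 4: 'a' (i=17, period=1)

["c", "b", "abaffddbfbcddeb", "a"]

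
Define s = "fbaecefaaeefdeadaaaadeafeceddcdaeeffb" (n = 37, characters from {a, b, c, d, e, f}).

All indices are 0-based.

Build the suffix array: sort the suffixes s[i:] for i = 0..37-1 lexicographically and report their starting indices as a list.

rank→(start, suffix):
  0 → (16, 'aaaadeafeceddcdaeeffb')
  1 → (17, 'aaadeafeceddcdaeeffb')
  2 → (18, 'aadeafeceddcdaeeffb')
  3 → (7, 'aaeefdeadaaaadeafeceddcdaeeffb')
  4 → (14, 'adaaaadeafeceddcdaeeffb')
  5 → (19, 'adeafeceddcdaeeffb')
  6 → (2, 'aecefaaeefdeadaaaadeafeceddcdaeeffb')
  7 → (8, 'aeefdeadaaaadeafeceddcdaeeffb')
  8 → (31, 'aeeffb')
  9 → (22, 'afeceddcdaeeffb')
  10 → (36, 'b')
  11 → (1, 'baecefaaeefdeadaaaadeafeceddcdaeeffb')
  12 → (29, 'cdaeeffb')
  13 → (25, 'ceddcdaeeffb')
  14 → (4, 'cefaaeefdeadaaaadeafeceddcdaeeffb')
  15 → (15, 'daaaadeafeceddcdaeeffb')
  16 → (30, 'daeeffb')
  17 → (28, 'dcdaeeffb')
  18 → (27, 'ddcdaeeffb')
  19 → (12, 'deadaaaadeafeceddcdaeeffb')
  20 → (20, 'deafeceddcdaeeffb')
  21 → (13, 'eadaaaadeafeceddcdaeeffb')
  22 → (21, 'eafeceddcdaeeffb')
  23 → (24, 'eceddcdaeeffb')
  24 → (3, 'ecefaaeefdeadaaaadeafeceddcdaeeffb')
  25 → (26, 'eddcdaeeffb')
  26 → (9, 'eefdeadaaaadeafeceddcdaeeffb')
  27 → (32, 'eeffb')
  28 → (5, 'efaaeefdeadaaaadeafeceddcdaeeffb')
  29 → (10, 'efdeadaaaadeafeceddcdaeeffb')
  30 → (33, 'effb')
  31 → (6, 'faaeefdeadaaaadeafeceddcdaeeffb')
  32 → (35, 'fb')
  33 → (0, 'fbaecefaaeefdeadaaaadeafeceddcdaeeffb')
  34 → (11, 'fdeadaaaadeafeceddcdaeeffb')
  35 → (23, 'feceddcdaeeffb')
  36 → (34, 'ffb')

[16, 17, 18, 7, 14, 19, 2, 8, 31, 22, 36, 1, 29, 25, 4, 15, 30, 28, 27, 12, 20, 13, 21, 24, 3, 26, 9, 32, 5, 10, 33, 6, 35, 0, 11, 23, 34]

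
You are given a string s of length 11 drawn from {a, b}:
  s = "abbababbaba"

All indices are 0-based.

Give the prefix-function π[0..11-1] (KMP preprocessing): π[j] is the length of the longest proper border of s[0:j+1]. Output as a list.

π[0] = 0
j=1 s[j]='b': π[1]=0 (border '')
j=2 s[j]='b': π[2]=0 (border '')
j=3 s[j]='a': π[3]=1 (border 'a')
j=4 s[j]='b': π[4]=2 (border 'ab')
j=5 s[j]='a': k: 2→0; π[5]=1 (border 'a')
j=6 s[j]='b': π[6]=2 (border 'ab')
j=7 s[j]='b': π[7]=3 (border 'abb')
j=8 s[j]='a': π[8]=4 (border 'abba')
j=9 s[j]='b': π[9]=5 (border 'abbab')
j=10 s[j]='a': π[10]=6 (border 'abbaba')

[0, 0, 0, 1, 2, 1, 2, 3, 4, 5, 6]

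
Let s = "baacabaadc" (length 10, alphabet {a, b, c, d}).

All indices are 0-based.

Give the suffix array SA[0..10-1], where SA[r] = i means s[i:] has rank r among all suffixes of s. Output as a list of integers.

[1, 6, 4, 2, 7, 0, 5, 9, 3, 8]

sorted suffixes:
  #0 SA[0]=1  'aacabaadc'
  #1 SA[1]=6  'aadc'
  #2 SA[2]=4  'abaadc'
  #3 SA[3]=2  'acabaadc'
  #4 SA[4]=7  'adc'
  #5 SA[5]=0  'baacabaadc'
  #6 SA[6]=5  'baadc'
  #7 SA[7]=9  'c'
  #8 SA[8]=3  'cabaadc'
  #9 SA[9]=8  'dc'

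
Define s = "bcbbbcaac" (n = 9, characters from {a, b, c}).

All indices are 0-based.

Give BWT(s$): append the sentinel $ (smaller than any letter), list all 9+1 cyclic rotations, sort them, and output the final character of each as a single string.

rank  rotation    last
    0  $bcbbbcaac  c
    1  aac$bcbbbc  c
    2  ac$bcbbbca  a
    3  bbbcaac$bc  c
    4  bbcaac$bcb  b
    5  bcaac$bcbb  b
    6  bcbbbcaac$  $
    7  c$bcbbbcaa  a
    8  caac$bcbbb  b
    9  cbbbcaac$b  b

ccacbb$abb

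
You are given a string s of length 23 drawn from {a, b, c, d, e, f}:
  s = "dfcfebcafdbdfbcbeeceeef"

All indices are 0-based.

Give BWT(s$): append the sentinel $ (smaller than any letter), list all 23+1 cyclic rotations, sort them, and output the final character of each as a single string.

rank  rotation                  last
    0  $dfcfebcafdbdfbcbeeceeef  f
    1  afdbdfbcbeeceeef$dfcfebc  c
    2  bcafdbdfbcbeeceeef$dfcfe  e
    3  bcbeeceeef$dfcfebcafdbdf  f
    4  bdfbcbeeceeef$dfcfebcafd  d
    5  beeceeef$dfcfebcafdbdfbc  c
    6  cafdbdfbcbeeceeef$dfcfeb  b
    7  cbeeceeef$dfcfebcafdbdfb  b
    8  ceeef$dfcfebcafdbdfbcbee  e
    9  cfebcafdbdfbcbeeceeef$df  f
   10  dbdfbcbeeceeef$dfcfebcaf  f
   11  dfbcbeeceeef$dfcfebcafdb  b
   12  dfcfebcafdbdfbcbeeceeef$  $
   13  ebcafdbdfbcbeeceeef$dfcf  f
   14  eceeef$dfcfebcafdbdfbcbe  e
   15  eeceeef$dfcfebcafdbdfbcb  b
   16  eeef$dfcfebcafdbdfbcbeec  c
   17  eef$dfcfebcafdbdfbcbeece  e
   18  ef$dfcfebcafdbdfbcbeecee  e
   19  f$dfcfebcafdbdfbcbeeceee  e
   20  fbcbeeceeef$dfcfebcafdbd  d
   21  fcfebcafdbdfbcbeeceeef$d  d
   22  fdbdfbcbeeceeef$dfcfebca  a
   23  febcafdbdfbcbeeceeef$dfc  c

fcefdcbbeffb$febceeeddac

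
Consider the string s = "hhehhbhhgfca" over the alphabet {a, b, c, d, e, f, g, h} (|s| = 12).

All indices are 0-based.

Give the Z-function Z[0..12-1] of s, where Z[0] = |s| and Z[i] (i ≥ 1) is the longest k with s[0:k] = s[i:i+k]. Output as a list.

Z[0]=12
i=1: outside box; Z[1]=1 grow→box=[1,2)
i=2: outside box; Z[2]=0
i=3: outside box; Z[3]=2 grow→box=[3,5)
i=4: min(r-i=1, Z[1]=1)=1; Z[4]=1
i=5: outside box; Z[5]=0
i=6: outside box; Z[6]=2 grow→box=[6,8)
i=7: min(r-i=1, Z[1]=1)=1; Z[7]=1
i=8: outside box; Z[8]=0
i=9: outside box; Z[9]=0
i=10: outside box; Z[10]=0
i=11: outside box; Z[11]=0

[12, 1, 0, 2, 1, 0, 2, 1, 0, 0, 0, 0]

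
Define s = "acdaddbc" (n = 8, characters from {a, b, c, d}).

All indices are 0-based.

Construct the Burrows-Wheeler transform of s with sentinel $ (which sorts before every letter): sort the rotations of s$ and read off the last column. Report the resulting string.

c$ddbacda

rank  rotation   last
    0  $acdaddbc  c
    1  acdaddbc$  $
    2  addbc$acd  d
    3  bc$acdadd  d
    4  c$acdaddb  b
    5  cdaddbc$a  a
    6  daddbc$ac  c
    7  dbc$acdad  d
    8  ddbc$acda  a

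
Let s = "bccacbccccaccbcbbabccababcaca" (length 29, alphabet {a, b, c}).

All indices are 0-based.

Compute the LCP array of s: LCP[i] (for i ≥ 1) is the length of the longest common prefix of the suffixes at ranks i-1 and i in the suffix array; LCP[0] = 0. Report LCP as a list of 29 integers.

rank | idx | suffix
   0 |  28 | a
   1 |  21 | ababcaca
   2 |  23 | abcaca
   3 |  17 | abccababcaca
   4 |  26 | aca
   5 |   3 | acbccccaccbcbbabccababcaca
   6 |  10 | accbcbbabccababcaca
   7 |  22 | babcaca
   8 |  16 | babccababcaca
   9 |  15 | bbabccababcaca
  10 |  24 | bcaca
  11 |  13 | bcbbabccababcaca
  12 |  18 | bccababcaca
  13 |   0 | bccacbccccaccbcbbabccababcaca
  14 |   5 | bccccaccbcbbabccababcaca
  15 |  27 | ca
  16 |  20 | cababcaca
  17 |  25 | caca
  18 |   2 | cacbccccaccbcbbabccababcaca
  19 |   9 | caccbcbbabccababcaca
  20 |  14 | cbbabccababcaca
  21 |  12 | cbcbbabccababcaca
  22 |   4 | cbccccaccbcbbabccababcaca
  23 |  19 | ccababcaca
  24 |   1 | ccacbccccaccbcbbabccababcaca
  25 |   8 | ccaccbcbbabccababcaca
  26 |  11 | ccbcbbabccababcaca
  27 |   7 | cccaccbcbbabccababcaca
  28 |   6 | ccccaccbcbbabccababcaca

SA = [28, 21, 23, 17, 26, 3, 10, 22, 16, 15, 24, 13, 18, 0, 5, 27, 20, 25, 2, 9, 14, 12, 4, 19, 1, 8, 11, 7, 6]
[i] adj suffixes → lcp
  [1] 28/21 → 1 ('a')
  [2] 21/23 → 2 ('ab')
  [3] 23/17 → 3 ('abc')
  [4] 17/26 → 1 ('a')
  [5] 26/3 → 2 ('ac')
  [6] 3/10 → 2 ('ac')
  [7] 10/22 → 0 ('')
  [8] 22/16 → 4 ('babc')
  [9] 16/15 → 1 ('b')
  [10] 15/24 → 1 ('b')
  [11] 24/13 → 2 ('bc')
  [12] 13/18 → 2 ('bc')
  [13] 18/0 → 4 ('bcca')
  [14] 0/5 → 3 ('bcc')
  [15] 5/27 → 0 ('')
  [16] 27/20 → 2 ('ca')
  [17] 20/25 → 2 ('ca')
  [18] 25/2 → 3 ('cac')
  [19] 2/9 → 3 ('cac')
  [20] 9/14 → 1 ('c')
  [21] 14/12 → 2 ('cb')
  [22] 12/4 → 3 ('cbc')
  [23] 4/19 → 1 ('c')
  [24] 19/1 → 3 ('cca')
  [25] 1/8 → 4 ('ccac')
  [26] 8/11 → 2 ('cc')
  [27] 11/7 → 2 ('cc')
  [28] 7/6 → 3 ('ccc')

[0, 1, 2, 3, 1, 2, 2, 0, 4, 1, 1, 2, 2, 4, 3, 0, 2, 2, 3, 3, 1, 2, 3, 1, 3, 4, 2, 2, 3]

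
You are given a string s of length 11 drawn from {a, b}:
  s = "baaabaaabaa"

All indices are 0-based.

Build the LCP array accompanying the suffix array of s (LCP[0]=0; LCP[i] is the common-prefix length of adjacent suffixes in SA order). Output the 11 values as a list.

rank | idx | suffix
   0 |  10 | a
   1 |   9 | aa
   2 |   5 | aaabaa
   3 |   1 | aaabaaabaa
   4 |   6 | aabaa
   5 |   2 | aabaaabaa
   6 |   7 | abaa
   7 |   3 | abaaabaa
   8 |   8 | baa
   9 |   4 | baaabaa
  10 |   0 | baaabaaabaa

SA = [10, 9, 5, 1, 6, 2, 7, 3, 8, 4, 0]
rank  pair      lcp
   1  s[10:],s[9:]  1  'a'
   2  s[9:],s[5:]  2  'aa'
   3  s[5:],s[1:]  6  'aaabaa'
   4  s[1:],s[6:]  2  'aa'
   5  s[6:],s[2:]  5  'aabaa'
   6  s[2:],s[7:]  1  'a'
   7  s[7:],s[3:]  4  'abaa'
   8  s[3:],s[8:]  0  ''
   9  s[8:],s[4:]  3  'baa'
  10  s[4:],s[0:]  7  'baaabaa'

[0, 1, 2, 6, 2, 5, 1, 4, 0, 3, 7]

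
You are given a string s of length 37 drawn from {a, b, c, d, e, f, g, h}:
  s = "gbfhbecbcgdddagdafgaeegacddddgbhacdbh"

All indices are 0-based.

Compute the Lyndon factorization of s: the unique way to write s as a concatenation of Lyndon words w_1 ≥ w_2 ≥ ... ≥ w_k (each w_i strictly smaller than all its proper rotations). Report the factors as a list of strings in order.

emit factor 1: 'g' (i=0, period=1)
emit factor 2: 'bfh' (i=1, period=3)
emit factor 3: 'bec' (i=4, period=3)
emit factor 4: 'bcgddd' (i=7, period=6)
emit factor 5: 'agd' (i=13, period=3)
emit factor 6: 'afg' (i=16, period=3)
emit factor 7: 'aeeg' (i=19, period=4)
emit factor 8: 'acddddgbh' (i=23, period=9)
emit factor 9: 'acdbh' (i=32, period=5)

["g", "bfh", "bec", "bcgddd", "agd", "afg", "aeeg", "acddddgbh", "acdbh"]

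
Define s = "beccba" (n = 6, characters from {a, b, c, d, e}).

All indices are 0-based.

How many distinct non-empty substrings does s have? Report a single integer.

sorted suffixes:
  #0 SA[0]=5  'a'
  #1 SA[1]=4  'ba'
  #2 SA[2]=0  'beccba'
  #3 SA[3]=3  'cba'
  #4 SA[4]=2  'ccba'
  #5 SA[5]=1  'eccba'

SA = [5, 4, 0, 3, 2, 1]
[i] adj suffixes → lcp
  [1] 5/4 → 0 ('')
  [2] 4/0 → 1 ('b')
  [3] 0/3 → 0 ('')
  [4] 3/2 → 1 ('c')
  [5] 2/1 → 0 ('')

n(n+1)/2 = 6·7/2 = 21
Σ LCP = 0 + 0 + 1 + 0 + 1 + 0 = 2
distinct = 21 − 2 = 19

19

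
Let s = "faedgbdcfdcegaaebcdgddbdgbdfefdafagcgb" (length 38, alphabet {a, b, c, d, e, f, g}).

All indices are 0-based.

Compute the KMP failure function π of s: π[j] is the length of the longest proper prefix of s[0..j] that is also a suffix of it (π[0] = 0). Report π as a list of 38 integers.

[0, 0, 0, 0, 0, 0, 0, 0, 1, 0, 0, 0, 0, 0, 0, 0, 0, 0, 0, 0, 0, 0, 0, 0, 0, 0, 0, 1, 0, 1, 0, 0, 1, 2, 0, 0, 0, 0]

π[0] = 0
j=1 s[j]='a': π[1]=0 (border '')
j=2 s[j]='e': π[2]=0 (border '')
j=3 s[j]='d': π[3]=0 (border '')
j=4 s[j]='g': π[4]=0 (border '')
j=5 s[j]='b': π[5]=0 (border '')
j=6 s[j]='d': π[6]=0 (border '')
j=7 s[j]='c': π[7]=0 (border '')
j=8 s[j]='f': π[8]=1 (border 'f')
j=9 s[j]='d': k: 1→0; π[9]=0 (border '')
j=10 s[j]='c': π[10]=0 (border '')
j=11 s[j]='e': π[11]=0 (border '')
j=12 s[j]='g': π[12]=0 (border '')
j=13 s[j]='a': π[13]=0 (border '')
j=14 s[j]='a': π[14]=0 (border '')
j=15 s[j]='e': π[15]=0 (border '')
j=16 s[j]='b': π[16]=0 (border '')
j=17 s[j]='c': π[17]=0 (border '')
j=18 s[j]='d': π[18]=0 (border '')
j=19 s[j]='g': π[19]=0 (border '')
j=20 s[j]='d': π[20]=0 (border '')
j=21 s[j]='d': π[21]=0 (border '')
j=22 s[j]='b': π[22]=0 (border '')
j=23 s[j]='d': π[23]=0 (border '')
j=24 s[j]='g': π[24]=0 (border '')
j=25 s[j]='b': π[25]=0 (border '')
j=26 s[j]='d': π[26]=0 (border '')
j=27 s[j]='f': π[27]=1 (border 'f')
j=28 s[j]='e': k: 1→0; π[28]=0 (border '')
j=29 s[j]='f': π[29]=1 (border 'f')
j=30 s[j]='d': k: 1→0; π[30]=0 (border '')
j=31 s[j]='a': π[31]=0 (border '')
j=32 s[j]='f': π[32]=1 (border 'f')
j=33 s[j]='a': π[33]=2 (border 'fa')
j=34 s[j]='g': k: 2→0; π[34]=0 (border '')
j=35 s[j]='c': π[35]=0 (border '')
j=36 s[j]='g': π[36]=0 (border '')
j=37 s[j]='b': π[37]=0 (border '')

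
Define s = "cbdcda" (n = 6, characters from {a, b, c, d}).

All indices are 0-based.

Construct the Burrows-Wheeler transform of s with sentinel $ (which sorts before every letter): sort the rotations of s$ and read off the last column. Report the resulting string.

rank  rotation last
    0  $cbdcda  a
    1  a$cbdcd  d
    2  bdcda$c  c
    3  cbdcda$  $
    4  cda$cbd  d
    5  da$cbdc  c
    6  dcda$cb  b

adc$dcb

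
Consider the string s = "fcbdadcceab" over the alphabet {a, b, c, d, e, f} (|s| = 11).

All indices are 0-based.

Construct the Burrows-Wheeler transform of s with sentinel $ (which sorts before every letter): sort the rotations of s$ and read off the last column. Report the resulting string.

bedacfdcbac$

rank  rotation      last
    0  $fcbdadcceab  b
    1  ab$fcbdadcce  e
    2  adcceab$fcbd  d
    3  b$fcbdadccea  a
    4  bdadcceab$fc  c
    5  cbdadcceab$f  f
    6  cceab$fcbdad  d
    7  ceab$fcbdadc  c
    8  dadcceab$fcb  b
    9  dcceab$fcbda  a
   10  eab$fcbdadcc  c
   11  fcbdadcceab$  $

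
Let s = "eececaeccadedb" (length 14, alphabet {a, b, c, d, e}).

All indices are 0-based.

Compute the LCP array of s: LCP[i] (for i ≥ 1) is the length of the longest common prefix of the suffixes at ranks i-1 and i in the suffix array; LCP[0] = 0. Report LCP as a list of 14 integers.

rank→(start, suffix):
  0 → (9, 'adedb')
  1 → (5, 'aeccadedb')
  2 → (13, 'b')
  3 → (8, 'cadedb')
  4 → (4, 'caeccadedb')
  5 → (7, 'ccadedb')
  6 → (2, 'cecaeccadedb')
  7 → (12, 'db')
  8 → (10, 'dedb')
  9 → (3, 'ecaeccadedb')
  10 → (6, 'eccadedb')
  11 → (1, 'ececaeccadedb')
  12 → (11, 'edb')
  13 → (0, 'eececaeccadedb')

SA = [9, 5, 13, 8, 4, 7, 2, 12, 10, 3, 6, 1, 11, 0]
[i] adj suffixes → lcp
  [1] 9/5 → 1 ('a')
  [2] 5/13 → 0 ('')
  [3] 13/8 → 0 ('')
  [4] 8/4 → 2 ('ca')
  [5] 4/7 → 1 ('c')
  [6] 7/2 → 1 ('c')
  [7] 2/12 → 0 ('')
  [8] 12/10 → 1 ('d')
  [9] 10/3 → 0 ('')
  [10] 3/6 → 2 ('ec')
  [11] 6/1 → 2 ('ec')
  [12] 1/11 → 1 ('e')
  [13] 11/0 → 1 ('e')

[0, 1, 0, 0, 2, 1, 1, 0, 1, 0, 2, 2, 1, 1]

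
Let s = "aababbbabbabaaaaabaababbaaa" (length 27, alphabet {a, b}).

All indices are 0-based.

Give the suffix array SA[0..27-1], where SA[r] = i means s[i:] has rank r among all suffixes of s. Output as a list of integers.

[26, 25, 24, 12, 13, 14, 15, 18, 0, 10, 16, 19, 1, 21, 7, 3, 23, 11, 17, 9, 20, 6, 2, 22, 8, 5, 4]

rank | idx | suffix
   0 |  26 | a
   1 |  25 | aa
   2 |  24 | aaa
   3 |  12 | aaaaabaababbaaa
   4 |  13 | aaaabaababbaaa
   5 |  14 | aaabaababbaaa
   6 |  15 | aabaababbaaa
   7 |  18 | aababbaaa
   8 |   0 | aababbbabbabaaaaabaababbaaa
   9 |  10 | abaaaaabaababbaaa
  10 |  16 | abaababbaaa
  11 |  19 | ababbaaa
  12 |   1 | ababbbabbabaaaaabaababbaaa
  13 |  21 | abbaaa
  14 |   7 | abbabaaaaabaababbaaa
  15 |   3 | abbbabbabaaaaabaababbaaa
  16 |  23 | baaa
  17 |  11 | baaaaabaababbaaa
  18 |  17 | baababbaaa
  19 |   9 | babaaaaabaababbaaa
  20 |  20 | babbaaa
  21 |   6 | babbabaaaaabaababbaaa
  22 |   2 | babbbabbabaaaaabaababbaaa
  23 |  22 | bbaaa
  24 |   8 | bbabaaaaabaababbaaa
  25 |   5 | bbabbabaaaaabaababbaaa
  26 |   4 | bbbabbabaaaaabaababbaaa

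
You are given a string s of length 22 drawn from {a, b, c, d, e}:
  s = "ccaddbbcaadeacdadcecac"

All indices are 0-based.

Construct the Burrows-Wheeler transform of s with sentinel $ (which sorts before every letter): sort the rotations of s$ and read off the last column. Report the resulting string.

cccedcadbabec$adcdaaadc

rank  rotation                 last
    0  $ccaddbbcaadeacdadcecac  c
    1  aadeacdadcecac$ccaddbbc  c
    2  ac$ccaddbbcaadeacdadcec  c
    3  acdadcecac$ccaddbbcaade  e
    4  adcecac$ccaddbbcaadeacd  d
    5  addbbcaadeacdadcecac$cc  c
    6  adeacdadcecac$ccaddbbca  a
    7  bbcaadeacdadcecac$ccadd  d
    8  bcaadeacdadcecac$ccaddb  b
    9  c$ccaddbbcaadeacdadceca  a
   10  caadeacdadcecac$ccaddbb  b
   11  cac$ccaddbbcaadeacdadce  e
   12  caddbbcaadeacdadcecac$c  c
   13  ccaddbbcaadeacdadcecac$  $
   14  cdadcecac$ccaddbbcaadea  a
   15  cecac$ccaddbbcaadeacdad  d
   16  dadcecac$ccaddbbcaadeac  c
   17  dbbcaadeacdadcecac$ccad  d
   18  dcecac$ccaddbbcaadeacda  a
   19  ddbbcaadeacdadcecac$cca  a
   20  deacdadcecac$ccaddbbcaa  a
   21  eacdadcecac$ccaddbbcaad  d
   22  ecac$ccaddbbcaadeacdadc  c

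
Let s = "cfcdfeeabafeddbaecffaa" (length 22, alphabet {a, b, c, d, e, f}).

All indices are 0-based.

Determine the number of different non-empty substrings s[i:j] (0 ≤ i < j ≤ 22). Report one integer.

rank→(start, suffix):
  0 → (21, 'a')
  1 → (20, 'aa')
  2 → (7, 'abafeddbaecffaa')
  3 → (15, 'aecffaa')
  4 → (9, 'afeddbaecffaa')
  5 → (14, 'baecffaa')
  6 → (8, 'bafeddbaecffaa')
  7 → (2, 'cdfeeabafeddbaecffaa')
  8 → (0, 'cfcdfeeabafeddbaecffaa')
  9 → (17, 'cffaa')
  10 → (13, 'dbaecffaa')
  11 → (12, 'ddbaecffaa')
  12 → (3, 'dfeeabafeddbaecffaa')
  13 → (6, 'eabafeddbaecffaa')
  14 → (16, 'ecffaa')
  15 → (11, 'eddbaecffaa')
  16 → (5, 'eeabafeddbaecffaa')
  17 → (19, 'faa')
  18 → (1, 'fcdfeeabafeddbaecffaa')
  19 → (10, 'feddbaecffaa')
  20 → (4, 'feeabafeddbaecffaa')
  21 → (18, 'ffaa')

SA = [21, 20, 7, 15, 9, 14, 8, 2, 0, 17, 13, 12, 3, 6, 16, 11, 5, 19, 1, 10, 4, 18]
i: (SA[i-1],SA[i]) lcp shared
  1: (21,20) 1 'a'
  2: (20,7) 1 'a'
  3: (7,15) 1 'a'
  4: (15,9) 1 'a'
  5: (9,14) 0 ''
  6: (14,8) 2 'ba'
  7: (8,2) 0 ''
  8: (2,0) 1 'c'
  9: (0,17) 2 'cf'
  10: (17,13) 0 ''
  11: (13,12) 1 'd'
  12: (12,3) 1 'd'
  13: (3,6) 0 ''
  14: (6,16) 1 'e'
  15: (16,11) 1 'e'
  16: (11,5) 1 'e'
  17: (5,19) 0 ''
  18: (19,1) 1 'f'
  19: (1,10) 1 'f'
  20: (10,4) 2 'fe'
  21: (4,18) 1 'f'

n(n+1)/2 = 22·23/2 = 253
Σ LCP = 0 + 1 + 1 + 1 + 1 + 0 + 2 + 0 + 1 + 2 + 0 + 1 + 1 + 0 + 1 + 1 + 1 + 0 + 1 + 1 + 2 + 1 = 19
distinct = 253 − 19 = 234

234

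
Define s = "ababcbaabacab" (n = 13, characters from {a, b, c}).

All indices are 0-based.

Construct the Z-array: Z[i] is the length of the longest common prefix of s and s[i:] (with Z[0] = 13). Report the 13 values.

Z[0]=13
i=1: fresh scan; Z[1]=0
i=2: fresh scan; Z[2]=2 extend→box=[2,4)
i=3: min(r-i=1, Z[1]=0)=0; Z[3]=0
i=4: fresh scan; Z[4]=0
i=5: fresh scan; Z[5]=0
i=6: fresh scan; Z[6]=1 extend→box=[6,7)
i=7: fresh scan; Z[7]=3 extend→box=[7,10)
i=8: min(r-i=2, Z[1]=0)=0; Z[8]=0
i=9: min(r-i=1, Z[2]=2)=1; Z[9]=1
i=10: fresh scan; Z[10]=0
i=11: fresh scan; Z[11]=2 extend→box=[11,13)
i=12: min(r-i=1, Z[1]=0)=0; Z[12]=0

[13, 0, 2, 0, 0, 0, 1, 3, 0, 1, 0, 2, 0]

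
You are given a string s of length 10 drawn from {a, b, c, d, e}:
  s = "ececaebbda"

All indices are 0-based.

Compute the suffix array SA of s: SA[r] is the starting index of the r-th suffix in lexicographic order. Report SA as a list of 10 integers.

rank | idx | suffix
   0 |   9 | a
   1 |   4 | aebbda
   2 |   6 | bbda
   3 |   7 | bda
   4 |   3 | caebbda
   5 |   1 | cecaebbda
   6 |   8 | da
   7 |   5 | ebbda
   8 |   2 | ecaebbda
   9 |   0 | ececaebbda

[9, 4, 6, 7, 3, 1, 8, 5, 2, 0]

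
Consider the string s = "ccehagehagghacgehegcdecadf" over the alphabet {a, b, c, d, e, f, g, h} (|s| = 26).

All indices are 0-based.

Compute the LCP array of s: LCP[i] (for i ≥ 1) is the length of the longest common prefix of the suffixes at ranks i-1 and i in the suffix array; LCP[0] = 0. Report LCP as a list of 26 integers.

[0, 1, 1, 2, 0, 1, 1, 1, 1, 0, 1, 0, 1, 1, 4, 2, 0, 0, 1, 3, 1, 1, 0, 2, 3, 1]

rank | idx | suffix
   0 |  12 | acgehegcdecadf
   1 |  23 | adf
   2 |   4 | agehagghacgehegcdecadf
   3 |   8 | agghacgehegcdecadf
   4 |  22 | cadf
   5 |   0 | ccehagehagghacgehegcdecadf
   6 |  19 | cdecadf
   7 |   1 | cehagehagghacgehegcdecadf
   8 |  13 | cgehegcdecadf
   9 |  20 | decadf
  10 |  24 | df
  11 |  21 | ecadf
  12 |  17 | egcdecadf
  13 |   2 | ehagehagghacgehegcdecadf
  14 |   6 | ehagghacgehegcdecadf
  15 |  15 | ehegcdecadf
  16 |  25 | f
  17 |  18 | gcdecadf
  18 |   5 | gehagghacgehegcdecadf
  19 |  14 | gehegcdecadf
  20 |   9 | gghacgehegcdecadf
  21 |  10 | ghacgehegcdecadf
  22 |  11 | hacgehegcdecadf
  23 |   3 | hagehagghacgehegcdecadf
  24 |   7 | hagghacgehegcdecadf
  25 |  16 | hegcdecadf

SA = [12, 23, 4, 8, 22, 0, 19, 1, 13, 20, 24, 21, 17, 2, 6, 15, 25, 18, 5, 14, 9, 10, 11, 3, 7, 16]
[i] adj suffixes → lcp
  [1] 12/23 → 1 ('a')
  [2] 23/4 → 1 ('a')
  [3] 4/8 → 2 ('ag')
  [4] 8/22 → 0 ('')
  [5] 22/0 → 1 ('c')
  [6] 0/19 → 1 ('c')
  [7] 19/1 → 1 ('c')
  [8] 1/13 → 1 ('c')
  [9] 13/20 → 0 ('')
  [10] 20/24 → 1 ('d')
  [11] 24/21 → 0 ('')
  [12] 21/17 → 1 ('e')
  [13] 17/2 → 1 ('e')
  [14] 2/6 → 4 ('ehag')
  [15] 6/15 → 2 ('eh')
  [16] 15/25 → 0 ('')
  [17] 25/18 → 0 ('')
  [18] 18/5 → 1 ('g')
  [19] 5/14 → 3 ('geh')
  [20] 14/9 → 1 ('g')
  [21] 9/10 → 1 ('g')
  [22] 10/11 → 0 ('')
  [23] 11/3 → 2 ('ha')
  [24] 3/7 → 3 ('hag')
  [25] 7/16 → 1 ('h')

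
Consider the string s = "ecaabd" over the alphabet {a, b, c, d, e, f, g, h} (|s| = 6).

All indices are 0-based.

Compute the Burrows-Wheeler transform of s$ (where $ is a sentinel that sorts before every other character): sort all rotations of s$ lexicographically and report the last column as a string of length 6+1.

rank  rotation last
    0  $ecaabd  d
    1  aabd$ec  c
    2  abd$eca  a
    3  bd$ecaa  a
    4  caabd$e  e
    5  d$ecaab  b
    6  ecaabd$  $

dcaaeb$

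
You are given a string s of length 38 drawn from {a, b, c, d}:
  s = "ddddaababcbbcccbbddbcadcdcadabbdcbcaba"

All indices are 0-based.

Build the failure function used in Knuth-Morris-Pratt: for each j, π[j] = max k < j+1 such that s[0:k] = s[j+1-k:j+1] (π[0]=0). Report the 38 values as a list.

π[0] = 0
j=1 s[j]='d': π[1]=1 (border 'd')
j=2 s[j]='d': π[2]=2 (border 'dd')
j=3 s[j]='d': π[3]=3 (border 'ddd')
j=4 s[j]='a': k: 3→2→1→0; π[4]=0 (border '')
j=5 s[j]='a': π[5]=0 (border '')
j=6 s[j]='b': π[6]=0 (border '')
j=7 s[j]='a': π[7]=0 (border '')
j=8 s[j]='b': π[8]=0 (border '')
j=9 s[j]='c': π[9]=0 (border '')
j=10 s[j]='b': π[10]=0 (border '')
j=11 s[j]='b': π[11]=0 (border '')
j=12 s[j]='c': π[12]=0 (border '')
j=13 s[j]='c': π[13]=0 (border '')
j=14 s[j]='c': π[14]=0 (border '')
j=15 s[j]='b': π[15]=0 (border '')
j=16 s[j]='b': π[16]=0 (border '')
j=17 s[j]='d': π[17]=1 (border 'd')
j=18 s[j]='d': π[18]=2 (border 'dd')
j=19 s[j]='b': k: 2→1→0; π[19]=0 (border '')
j=20 s[j]='c': π[20]=0 (border '')
j=21 s[j]='a': π[21]=0 (border '')
j=22 s[j]='d': π[22]=1 (border 'd')
j=23 s[j]='c': k: 1→0; π[23]=0 (border '')
j=24 s[j]='d': π[24]=1 (border 'd')
j=25 s[j]='c': k: 1→0; π[25]=0 (border '')
j=26 s[j]='a': π[26]=0 (border '')
j=27 s[j]='d': π[27]=1 (border 'd')
j=28 s[j]='a': k: 1→0; π[28]=0 (border '')
j=29 s[j]='b': π[29]=0 (border '')
j=30 s[j]='b': π[30]=0 (border '')
j=31 s[j]='d': π[31]=1 (border 'd')
j=32 s[j]='c': k: 1→0; π[32]=0 (border '')
j=33 s[j]='b': π[33]=0 (border '')
j=34 s[j]='c': π[34]=0 (border '')
j=35 s[j]='a': π[35]=0 (border '')
j=36 s[j]='b': π[36]=0 (border '')
j=37 s[j]='a': π[37]=0 (border '')

[0, 1, 2, 3, 0, 0, 0, 0, 0, 0, 0, 0, 0, 0, 0, 0, 0, 1, 2, 0, 0, 0, 1, 0, 1, 0, 0, 1, 0, 0, 0, 1, 0, 0, 0, 0, 0, 0]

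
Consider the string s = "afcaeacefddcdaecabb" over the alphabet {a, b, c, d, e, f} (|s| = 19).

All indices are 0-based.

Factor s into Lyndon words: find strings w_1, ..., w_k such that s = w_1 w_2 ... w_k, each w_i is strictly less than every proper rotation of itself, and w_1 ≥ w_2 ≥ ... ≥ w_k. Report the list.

emit factor 1: 'afc' (i=0, period=3)
emit factor 2: 'ae' (i=3, period=2)
emit factor 3: 'acefddcdaec' (i=5, period=11)
emit factor 4: 'abb' (i=16, period=3)

["afc", "ae", "acefddcdaec", "abb"]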